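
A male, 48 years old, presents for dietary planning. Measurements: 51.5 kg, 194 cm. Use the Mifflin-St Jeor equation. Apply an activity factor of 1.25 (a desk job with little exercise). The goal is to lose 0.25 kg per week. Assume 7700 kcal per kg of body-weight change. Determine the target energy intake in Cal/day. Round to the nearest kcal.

1591 Cal/day

Mifflin-St Jeor (male): BMR = 10(51.5) + 6.25(194) − 5(48) + 5 = 515 + 1212.5 − 240 + 5 = 1492.5 kcal/day.
TEE = 1492.5 × 1.25 = 1865.625 kcal/day.
Required daily deficit = 0.25 × 7700 ÷ 7 = 275 kcal/day.
Target intake = 1865.625 − 275 = 1590.625 kcal/day.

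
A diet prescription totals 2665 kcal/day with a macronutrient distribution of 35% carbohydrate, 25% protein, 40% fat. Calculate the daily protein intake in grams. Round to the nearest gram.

Protein energy = 25% × 2665 = 666.25 kcal.
At 4 kcal/g: 666.25 ÷ 4 = 166.5625 g.

167 g/day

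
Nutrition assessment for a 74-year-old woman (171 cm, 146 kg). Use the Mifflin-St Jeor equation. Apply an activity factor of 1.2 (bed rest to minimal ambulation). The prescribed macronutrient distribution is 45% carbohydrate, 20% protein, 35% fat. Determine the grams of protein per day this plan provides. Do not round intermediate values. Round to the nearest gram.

Mifflin-St Jeor (female): BMR = 10(146) + 6.25(171) − 5(74) − 161 = 1460 + 1068.75 − 370 − 161 = 1997.75 kcal/day.
TEE = 1997.75 × 1.2 = 2397.3 kcal/day.
Protein energy = 20% × 2397.3 = 479.46 kcal.
Protein = 479.46 ÷ 4 kcal/g = 119.865 g.

120 g/day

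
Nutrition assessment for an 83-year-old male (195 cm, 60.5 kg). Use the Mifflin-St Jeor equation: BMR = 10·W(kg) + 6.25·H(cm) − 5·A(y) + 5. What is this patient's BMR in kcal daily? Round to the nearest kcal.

Mifflin-St Jeor (male): BMR = 10(60.5) + 6.25(195) − 5(83) + 5 = 605 + 1218.75 − 415 + 5 = 1413.75 kcal/day.

1414 kcal daily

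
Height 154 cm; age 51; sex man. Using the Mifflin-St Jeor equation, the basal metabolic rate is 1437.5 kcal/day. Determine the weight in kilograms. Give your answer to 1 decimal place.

72.5 kg

1437.5 = 10·W + 6.25(154) − 5(51) + 5
10·W = 1437.5 − 712.5 = 725, so W = 72.5 kg.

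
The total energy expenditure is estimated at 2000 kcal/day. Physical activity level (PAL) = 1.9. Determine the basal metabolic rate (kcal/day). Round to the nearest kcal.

BMR = TEE ÷ activity factor = 2000 ÷ 1.9 = 1052.6316 kcal/day.

1053 kcal/day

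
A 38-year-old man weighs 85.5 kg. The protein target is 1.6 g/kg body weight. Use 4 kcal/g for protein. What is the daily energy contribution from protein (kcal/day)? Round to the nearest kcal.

547 kcal/day

Protein = 1.6 g/kg × 85.5 kg = 136.8 g/day.
Protein energy = 136.8 g × 4 kcal/g = 547.2 kcal/day.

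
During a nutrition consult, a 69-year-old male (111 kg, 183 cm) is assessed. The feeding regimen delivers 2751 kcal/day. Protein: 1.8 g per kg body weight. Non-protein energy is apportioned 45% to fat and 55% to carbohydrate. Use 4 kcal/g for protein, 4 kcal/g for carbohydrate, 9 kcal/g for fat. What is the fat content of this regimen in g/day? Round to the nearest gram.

98 g/day

Protein = 1.8 × 111 = 199.8 g → 199.8 × 4 = 799.2 kcal.
Non-protein calories = 2751 − 799.2 = 1951.8 kcal.
Fat: 45% × 1951.8 = 878.31 kcal; carbohydrate: 1073.49 kcal.
Fat: 878.31 kcal ÷ 9 kcal/g = 97.59 g.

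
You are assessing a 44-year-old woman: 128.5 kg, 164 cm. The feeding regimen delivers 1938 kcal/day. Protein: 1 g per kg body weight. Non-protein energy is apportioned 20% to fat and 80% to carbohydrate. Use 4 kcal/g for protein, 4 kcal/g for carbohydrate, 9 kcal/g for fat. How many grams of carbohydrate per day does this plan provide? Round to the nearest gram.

285 g/day

Protein = 1 × 128.5 = 128.5 g → 128.5 × 4 = 514 kcal.
Non-protein calories = 1938 − 514 = 1424 kcal.
Fat: 20% × 1424 = 284.8 kcal; carbohydrate: 1139.2 kcal.
Carbohydrate: 1139.2 kcal ÷ 4 kcal/g = 284.8 g.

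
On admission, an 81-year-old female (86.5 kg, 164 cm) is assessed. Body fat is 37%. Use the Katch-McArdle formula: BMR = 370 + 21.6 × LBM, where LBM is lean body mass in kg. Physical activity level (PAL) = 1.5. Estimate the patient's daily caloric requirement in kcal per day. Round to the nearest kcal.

LBM = 86.5 × (1 − 0.37) = 54.495 kg. Katch-McArdle: BMR = 370 + 21.6 × 54.495 = 1547.092 kcal/day.
TEE = BMR × activity factor = 1547.092 × 1.5 = 2320.638 kcal/day.

2321 kcal per day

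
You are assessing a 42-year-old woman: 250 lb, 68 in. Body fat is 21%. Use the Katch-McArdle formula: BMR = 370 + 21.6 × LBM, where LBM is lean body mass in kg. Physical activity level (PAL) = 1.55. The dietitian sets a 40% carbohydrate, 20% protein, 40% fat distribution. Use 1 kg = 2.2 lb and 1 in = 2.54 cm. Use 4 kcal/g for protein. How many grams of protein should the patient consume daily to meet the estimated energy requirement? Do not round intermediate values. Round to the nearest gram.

Convert to metric: weight = 250 ÷ 2.2 = 113.6364 kg; height = 68 × 2.54 = 172.72 cm.
LBM = 113.6364 × (1 − 0.21) = 89.7727 kg. Katch-McArdle: BMR = 370 + 21.6 × 89.7727 = 2309.0909 kcal/day.
TEE = 2309.0909 × 1.55 = 3579.0909 kcal/day.
Protein energy = 20% × 3579.0909 = 715.8182 kcal.
Protein = 715.8182 ÷ 4 kcal/g = 178.9545 g.

179 g/day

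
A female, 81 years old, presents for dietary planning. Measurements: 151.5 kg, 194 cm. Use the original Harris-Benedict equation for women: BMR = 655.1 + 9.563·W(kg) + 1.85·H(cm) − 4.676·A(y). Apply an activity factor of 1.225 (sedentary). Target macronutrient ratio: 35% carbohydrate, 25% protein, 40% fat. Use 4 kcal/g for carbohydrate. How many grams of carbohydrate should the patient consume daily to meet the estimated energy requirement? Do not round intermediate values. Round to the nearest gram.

Harris-Benedict: BMR = 655.1 + 9.563(151.5) + 1.85(194) − 4.676(81) = 2084.0385 kcal/day.
TEE = 2084.0385 × 1.225 = 2552.9472 kcal/day.
Carbohydrate energy = 35% × 2552.9472 = 893.5315 kcal.
Carbohydrate = 893.5315 ÷ 4 kcal/g = 223.3829 g.

223 g/day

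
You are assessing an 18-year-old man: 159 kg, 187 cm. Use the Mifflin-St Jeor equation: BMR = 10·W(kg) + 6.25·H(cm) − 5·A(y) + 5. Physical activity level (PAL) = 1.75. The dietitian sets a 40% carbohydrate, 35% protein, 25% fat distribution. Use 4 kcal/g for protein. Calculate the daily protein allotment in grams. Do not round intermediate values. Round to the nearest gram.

409 g/day

Mifflin-St Jeor (male): BMR = 10(159) + 6.25(187) − 5(18) + 5 = 1590 + 1168.75 − 90 + 5 = 2673.75 kcal/day.
TEE = 2673.75 × 1.75 = 4679.0625 kcal/day.
Protein energy = 35% × 4679.0625 = 1637.6719 kcal.
Protein = 1637.6719 ÷ 4 kcal/g = 409.418 g.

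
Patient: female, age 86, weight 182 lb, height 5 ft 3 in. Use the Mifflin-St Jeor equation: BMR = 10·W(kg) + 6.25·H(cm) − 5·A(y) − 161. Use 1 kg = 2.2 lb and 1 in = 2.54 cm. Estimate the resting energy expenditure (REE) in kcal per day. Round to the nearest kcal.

Convert to metric: weight = 182 ÷ 2.2 = 82.7273 kg; height = (5×12 + 3) × 2.54 = 63 × 2.54 = 160.02 cm.
Mifflin-St Jeor (female): BMR = 10(82.7273) + 6.25(160.02) − 5(86) − 161 = 827.2727 + 1000.125 − 430 − 161 = 1236.3977 kcal/day.

1236 kcal per day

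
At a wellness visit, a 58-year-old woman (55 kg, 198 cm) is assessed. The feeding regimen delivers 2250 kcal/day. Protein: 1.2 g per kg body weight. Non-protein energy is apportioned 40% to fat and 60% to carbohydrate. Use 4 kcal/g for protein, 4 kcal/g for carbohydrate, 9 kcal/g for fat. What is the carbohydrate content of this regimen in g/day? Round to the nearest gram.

298 g/day

Protein = 1.2 × 55 = 66 g → 66 × 4 = 264 kcal.
Non-protein calories = 2250 − 264 = 1986 kcal.
Fat: 40% × 1986 = 794.4 kcal; carbohydrate: 1191.6 kcal.
Carbohydrate: 1191.6 kcal ÷ 4 kcal/g = 297.9 g.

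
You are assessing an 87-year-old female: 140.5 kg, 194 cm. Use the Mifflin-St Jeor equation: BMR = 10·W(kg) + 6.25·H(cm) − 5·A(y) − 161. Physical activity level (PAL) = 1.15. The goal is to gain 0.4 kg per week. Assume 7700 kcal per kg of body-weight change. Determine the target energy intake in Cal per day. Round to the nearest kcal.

2765 Cal per day

Mifflin-St Jeor (female): BMR = 10(140.5) + 6.25(194) − 5(87) − 161 = 1405 + 1212.5 − 435 − 161 = 2021.5 kcal/day.
TEE = 2021.5 × 1.15 = 2324.725 kcal/day.
Required daily surplus = 0.4 × 7700 ÷ 7 = 440 kcal/day.
Target intake = 2324.725 + 440 = 2764.725 kcal/day.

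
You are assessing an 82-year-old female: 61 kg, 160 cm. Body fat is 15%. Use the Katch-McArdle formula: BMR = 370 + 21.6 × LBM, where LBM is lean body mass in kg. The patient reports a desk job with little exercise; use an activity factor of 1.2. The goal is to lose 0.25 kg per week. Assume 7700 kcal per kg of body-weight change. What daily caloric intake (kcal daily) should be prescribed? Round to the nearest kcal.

LBM = 61 × (1 − 0.15) = 51.85 kg. Katch-McArdle: BMR = 370 + 21.6 × 51.85 = 1489.96 kcal/day.
TEE = 1489.96 × 1.2 = 1787.952 kcal/day.
Required daily deficit = 0.25 × 7700 ÷ 7 = 275 kcal/day.
Target intake = 1787.952 − 275 = 1512.952 kcal/day.

1513 kcal daily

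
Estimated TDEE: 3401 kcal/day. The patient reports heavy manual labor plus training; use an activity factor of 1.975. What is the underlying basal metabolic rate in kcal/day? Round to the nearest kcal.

1722 kcal/day

BMR = TEE ÷ activity factor = 3401 ÷ 1.975 = 1722.0253 kcal/day.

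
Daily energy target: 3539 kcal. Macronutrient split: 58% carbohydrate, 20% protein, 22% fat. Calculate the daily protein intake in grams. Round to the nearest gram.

Protein energy = 20% × 3539 = 707.8 kcal.
At 4 kcal/g: 707.8 ÷ 4 = 176.95 g.

177 g/day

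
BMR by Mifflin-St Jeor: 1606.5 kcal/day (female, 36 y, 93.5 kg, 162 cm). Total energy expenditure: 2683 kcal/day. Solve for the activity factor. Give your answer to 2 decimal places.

1.67

Activity factor = TEE ÷ BMR = 2683 ÷ 1606.5 = 1.67.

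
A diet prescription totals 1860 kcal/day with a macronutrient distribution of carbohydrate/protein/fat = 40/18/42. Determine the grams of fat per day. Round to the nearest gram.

Fat energy = 42% × 1860 = 781.2 kcal.
At 9 kcal/g: 781.2 ÷ 9 = 86.8 g.

87 g/day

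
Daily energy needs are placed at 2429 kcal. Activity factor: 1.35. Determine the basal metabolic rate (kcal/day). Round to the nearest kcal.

BMR = TEE ÷ activity factor = 2429 ÷ 1.35 = 1799.2593 kcal/day.

1799 kcal/day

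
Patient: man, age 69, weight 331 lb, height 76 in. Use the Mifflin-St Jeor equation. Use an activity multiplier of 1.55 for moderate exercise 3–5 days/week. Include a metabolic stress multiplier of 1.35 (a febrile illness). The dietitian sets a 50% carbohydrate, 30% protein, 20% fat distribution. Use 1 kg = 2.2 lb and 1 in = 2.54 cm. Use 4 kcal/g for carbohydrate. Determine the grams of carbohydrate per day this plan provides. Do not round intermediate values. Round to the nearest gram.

Convert to metric: weight = 331 ÷ 2.2 = 150.4545 kg; height = 76 × 2.54 = 193.04 cm.
Mifflin-St Jeor (male): BMR = 10(150.4545) + 6.25(193.04) − 5(69) + 5 = 1504.5455 + 1206.5 − 345 + 5 = 2371.0455 kcal/day.
TEE = 2371.0455 × 1.55 = 3675.1205 kcal/day.
With stress factor 1.35: 3675.1205 × 1.35 = 4961.4126 kcal/day.
Carbohydrate energy = 50% × 4961.4126 = 2480.7063 kcal.
Carbohydrate = 2480.7063 ÷ 4 kcal/g = 620.1766 g.

620 g/day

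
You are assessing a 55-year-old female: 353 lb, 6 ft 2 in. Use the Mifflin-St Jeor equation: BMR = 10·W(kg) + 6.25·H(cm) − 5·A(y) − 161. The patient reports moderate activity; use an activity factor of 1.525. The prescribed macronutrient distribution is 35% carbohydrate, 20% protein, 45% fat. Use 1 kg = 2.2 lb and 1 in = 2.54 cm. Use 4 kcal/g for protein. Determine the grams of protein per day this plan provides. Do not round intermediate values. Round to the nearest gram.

179 g/day

Convert to metric: weight = 353 ÷ 2.2 = 160.4545 kg; height = (6×12 + 2) × 2.54 = 74 × 2.54 = 187.96 cm.
Mifflin-St Jeor (female): BMR = 10(160.4545) + 6.25(187.96) − 5(55) − 161 = 1604.5455 + 1174.75 − 275 − 161 = 2343.2955 kcal/day.
TEE = 2343.2955 × 1.525 = 3573.5256 kcal/day.
Protein energy = 20% × 3573.5256 = 714.7051 kcal.
Protein = 714.7051 ÷ 4 kcal/g = 178.6763 g.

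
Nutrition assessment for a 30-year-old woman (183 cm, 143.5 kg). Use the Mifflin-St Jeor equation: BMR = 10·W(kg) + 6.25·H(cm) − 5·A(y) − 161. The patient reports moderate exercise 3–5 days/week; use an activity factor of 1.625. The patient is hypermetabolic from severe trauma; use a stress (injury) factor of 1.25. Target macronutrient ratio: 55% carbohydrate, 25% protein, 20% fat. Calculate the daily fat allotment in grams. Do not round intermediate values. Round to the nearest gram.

102 g/day

Mifflin-St Jeor (female): BMR = 10(143.5) + 6.25(183) − 5(30) − 161 = 1435 + 1143.75 − 150 − 161 = 2267.75 kcal/day.
TEE = 2267.75 × 1.625 = 3685.0938 kcal/day.
With stress factor 1.25: 3685.0938 × 1.25 = 4606.3672 kcal/day.
Fat energy = 20% × 4606.3672 = 921.2734 kcal.
Fat = 921.2734 ÷ 9 kcal/g = 102.3637 g.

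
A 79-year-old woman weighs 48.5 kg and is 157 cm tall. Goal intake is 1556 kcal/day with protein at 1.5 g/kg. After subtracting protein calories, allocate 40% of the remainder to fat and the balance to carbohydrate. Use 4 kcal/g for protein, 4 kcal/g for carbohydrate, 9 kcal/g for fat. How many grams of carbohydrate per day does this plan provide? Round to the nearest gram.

190 g/day

Protein = 1.5 × 48.5 = 72.75 g → 72.75 × 4 = 291 kcal.
Non-protein calories = 1556 − 291 = 1265 kcal.
Fat: 40% × 1265 = 506 kcal; carbohydrate: 759 kcal.
Carbohydrate: 759 kcal ÷ 4 kcal/g = 189.75 g.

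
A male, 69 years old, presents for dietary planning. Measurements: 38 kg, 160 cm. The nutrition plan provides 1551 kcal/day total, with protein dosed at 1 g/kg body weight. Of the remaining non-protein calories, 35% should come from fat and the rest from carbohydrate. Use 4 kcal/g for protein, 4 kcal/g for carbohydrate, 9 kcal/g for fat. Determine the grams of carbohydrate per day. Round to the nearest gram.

Protein = 1 × 38 = 38 g → 38 × 4 = 152 kcal.
Non-protein calories = 1551 − 152 = 1399 kcal.
Fat: 35% × 1399 = 489.65 kcal; carbohydrate: 909.35 kcal.
Carbohydrate: 909.35 kcal ÷ 4 kcal/g = 227.3375 g.

227 g/day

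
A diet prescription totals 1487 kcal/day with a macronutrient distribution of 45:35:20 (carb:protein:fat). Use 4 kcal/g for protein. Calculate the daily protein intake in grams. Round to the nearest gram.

130 g/day

Protein energy = 35% × 1487 = 520.45 kcal.
At 4 kcal/g: 520.45 ÷ 4 = 130.1125 g.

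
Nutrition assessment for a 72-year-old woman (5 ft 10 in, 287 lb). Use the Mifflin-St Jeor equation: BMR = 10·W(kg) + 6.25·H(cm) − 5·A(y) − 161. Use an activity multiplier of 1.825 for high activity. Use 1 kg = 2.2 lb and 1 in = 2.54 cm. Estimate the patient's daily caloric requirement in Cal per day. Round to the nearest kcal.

Convert to metric: weight = 287 ÷ 2.2 = 130.4545 kg; height = (5×12 + 10) × 2.54 = 70 × 2.54 = 177.8 cm.
Mifflin-St Jeor (female): BMR = 10(130.4545) + 6.25(177.8) − 5(72) − 161 = 1304.5455 + 1111.25 − 360 − 161 = 1894.7955 kcal/day.
TEE = BMR × activity factor = 1894.7955 × 1.825 = 3458.0017 kcal/day.

3458 Cal per day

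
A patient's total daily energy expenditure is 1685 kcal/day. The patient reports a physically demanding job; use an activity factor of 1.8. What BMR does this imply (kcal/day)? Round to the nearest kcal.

BMR = TEE ÷ activity factor = 1685 ÷ 1.8 = 936.1111 kcal/day.

936 kcal/day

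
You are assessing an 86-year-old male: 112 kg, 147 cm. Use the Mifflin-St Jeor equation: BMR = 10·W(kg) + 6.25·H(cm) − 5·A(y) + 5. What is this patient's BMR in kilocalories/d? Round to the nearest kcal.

Mifflin-St Jeor (male): BMR = 10(112) + 6.25(147) − 5(86) + 5 = 1120 + 918.75 − 430 + 5 = 1613.75 kcal/day.

1614 kilocalories/d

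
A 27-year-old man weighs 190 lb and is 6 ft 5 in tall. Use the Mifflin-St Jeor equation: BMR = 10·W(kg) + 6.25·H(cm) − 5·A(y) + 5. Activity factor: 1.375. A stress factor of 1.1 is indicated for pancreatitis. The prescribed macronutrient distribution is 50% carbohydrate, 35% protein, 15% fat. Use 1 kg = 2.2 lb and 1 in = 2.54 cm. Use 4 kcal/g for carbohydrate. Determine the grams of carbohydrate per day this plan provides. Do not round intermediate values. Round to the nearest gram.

Convert to metric: weight = 190 ÷ 2.2 = 86.3636 kg; height = (6×12 + 5) × 2.54 = 77 × 2.54 = 195.58 cm.
Mifflin-St Jeor (male): BMR = 10(86.3636) + 6.25(195.58) − 5(27) + 5 = 863.6364 + 1222.375 − 135 + 5 = 1956.0114 kcal/day.
TEE = 1956.0114 × 1.375 = 2689.5156 kcal/day.
With stress factor 1.1: 2689.5156 × 1.1 = 2958.4672 kcal/day.
Carbohydrate energy = 50% × 2958.4672 = 1479.2336 kcal.
Carbohydrate = 1479.2336 ÷ 4 kcal/g = 369.8084 g.

370 g/day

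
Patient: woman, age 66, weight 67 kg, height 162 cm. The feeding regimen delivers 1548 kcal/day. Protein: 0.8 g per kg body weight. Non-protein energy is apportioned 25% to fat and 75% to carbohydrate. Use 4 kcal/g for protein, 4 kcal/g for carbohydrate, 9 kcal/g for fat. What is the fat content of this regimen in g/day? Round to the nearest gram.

Protein = 0.8 × 67 = 53.6 g → 53.6 × 4 = 214.4 kcal.
Non-protein calories = 1548 − 214.4 = 1333.6 kcal.
Fat: 25% × 1333.6 = 333.4 kcal; carbohydrate: 1000.2 kcal.
Fat: 333.4 kcal ÷ 9 kcal/g = 37.0444 g.

37 g/day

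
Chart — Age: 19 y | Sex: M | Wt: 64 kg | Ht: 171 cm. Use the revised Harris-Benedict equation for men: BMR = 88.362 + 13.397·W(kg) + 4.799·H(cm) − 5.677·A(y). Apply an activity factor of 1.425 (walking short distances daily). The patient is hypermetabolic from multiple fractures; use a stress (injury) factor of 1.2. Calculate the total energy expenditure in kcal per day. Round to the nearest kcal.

Harris-Benedict: BMR = 88.362 + 13.397(64) + 4.799(171) − 5.677(19) = 1658.536 kcal/day.
TEE = BMR × activity factor = 1658.536 × 1.425 = 2363.4138 kcal/day.
Apply stress factor: 2363.4138 × 1.2 = 2836.0966 kcal/day.

2836 kcal per day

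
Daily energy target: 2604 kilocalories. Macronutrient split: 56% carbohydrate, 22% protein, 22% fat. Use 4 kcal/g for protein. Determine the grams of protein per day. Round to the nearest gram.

Protein energy = 22% × 2604 = 572.88 kcal.
At 4 kcal/g: 572.88 ÷ 4 = 143.22 g.

143 g/day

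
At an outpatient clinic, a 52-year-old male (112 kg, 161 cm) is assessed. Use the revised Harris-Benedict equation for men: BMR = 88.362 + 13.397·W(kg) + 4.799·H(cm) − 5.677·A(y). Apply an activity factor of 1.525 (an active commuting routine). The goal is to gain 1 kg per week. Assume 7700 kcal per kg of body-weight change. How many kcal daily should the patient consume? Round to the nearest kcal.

Harris-Benedict: BMR = 88.362 + 13.397(112) + 4.799(161) − 5.677(52) = 2066.261 kcal/day.
TEE = 2066.261 × 1.525 = 3151.048 kcal/day.
Required daily surplus = 1 × 7700 ÷ 7 = 1100 kcal/day.
Target intake = 3151.048 + 1100 = 4251.048 kcal/day.

4251 kcal daily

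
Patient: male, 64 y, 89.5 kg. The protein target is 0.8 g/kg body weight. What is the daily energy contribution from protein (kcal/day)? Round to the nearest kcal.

Protein = 0.8 g/kg × 89.5 kg = 71.6 g/day.
Protein energy = 71.6 g × 4 kcal/g = 286.4 kcal/day.

286 kcal/day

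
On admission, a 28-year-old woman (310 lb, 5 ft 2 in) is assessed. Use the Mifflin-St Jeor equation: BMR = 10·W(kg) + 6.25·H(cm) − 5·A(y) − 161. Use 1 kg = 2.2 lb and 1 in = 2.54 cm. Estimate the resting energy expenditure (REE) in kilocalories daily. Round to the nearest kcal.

2092 kilocalories daily

Convert to metric: weight = 310 ÷ 2.2 = 140.9091 kg; height = (5×12 + 2) × 2.54 = 62 × 2.54 = 157.48 cm.
Mifflin-St Jeor (female): BMR = 10(140.9091) + 6.25(157.48) − 5(28) − 161 = 1409.0909 + 984.25 − 140 − 161 = 2092.3409 kcal/day.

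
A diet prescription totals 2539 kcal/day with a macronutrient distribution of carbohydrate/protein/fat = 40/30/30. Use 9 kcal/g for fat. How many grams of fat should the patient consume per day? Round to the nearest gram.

Fat energy = 30% × 2539 = 761.7 kcal.
At 9 kcal/g: 761.7 ÷ 9 = 84.6333 g.

85 g/day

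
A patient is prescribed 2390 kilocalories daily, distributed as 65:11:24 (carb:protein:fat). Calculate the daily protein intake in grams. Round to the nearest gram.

Protein energy = 11% × 2390 = 262.9 kcal.
At 4 kcal/g: 262.9 ÷ 4 = 65.725 g.

66 g/day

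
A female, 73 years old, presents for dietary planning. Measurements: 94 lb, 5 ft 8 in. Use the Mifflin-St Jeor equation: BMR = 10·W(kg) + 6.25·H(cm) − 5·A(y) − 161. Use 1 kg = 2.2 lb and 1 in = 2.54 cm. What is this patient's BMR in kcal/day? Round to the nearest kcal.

981 kcal/day

Convert to metric: weight = 94 ÷ 2.2 = 42.7273 kg; height = (5×12 + 8) × 2.54 = 68 × 2.54 = 172.72 cm.
Mifflin-St Jeor (female): BMR = 10(42.7273) + 6.25(172.72) − 5(73) − 161 = 427.2727 + 1079.5 − 365 − 161 = 980.7727 kcal/day.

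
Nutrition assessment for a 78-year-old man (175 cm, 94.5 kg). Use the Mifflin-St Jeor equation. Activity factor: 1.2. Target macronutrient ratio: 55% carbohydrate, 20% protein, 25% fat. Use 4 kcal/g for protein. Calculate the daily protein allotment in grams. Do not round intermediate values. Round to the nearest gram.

99 g/day

Mifflin-St Jeor (male): BMR = 10(94.5) + 6.25(175) − 5(78) + 5 = 945 + 1093.75 − 390 + 5 = 1653.75 kcal/day.
TEE = 1653.75 × 1.2 = 1984.5 kcal/day.
Protein energy = 20% × 1984.5 = 396.9 kcal.
Protein = 396.9 ÷ 4 kcal/g = 99.225 g.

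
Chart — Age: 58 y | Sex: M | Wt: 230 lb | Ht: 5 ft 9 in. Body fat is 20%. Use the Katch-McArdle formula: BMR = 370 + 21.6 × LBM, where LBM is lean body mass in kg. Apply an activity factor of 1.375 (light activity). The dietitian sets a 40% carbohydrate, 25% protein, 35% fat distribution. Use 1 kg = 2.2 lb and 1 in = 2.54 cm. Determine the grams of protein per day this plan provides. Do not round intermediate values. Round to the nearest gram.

Convert to metric: weight = 230 ÷ 2.2 = 104.5455 kg; height = (5×12 + 9) × 2.54 = 69 × 2.54 = 175.26 cm.
LBM = 104.5455 × (1 − 0.2) = 83.6364 kg. Katch-McArdle: BMR = 370 + 21.6 × 83.6364 = 2176.5455 kcal/day.
TEE = 2176.5455 × 1.375 = 2992.75 kcal/day.
Protein energy = 25% × 2992.75 = 748.1875 kcal.
Protein = 748.1875 ÷ 4 kcal/g = 187.0469 g.

187 g/day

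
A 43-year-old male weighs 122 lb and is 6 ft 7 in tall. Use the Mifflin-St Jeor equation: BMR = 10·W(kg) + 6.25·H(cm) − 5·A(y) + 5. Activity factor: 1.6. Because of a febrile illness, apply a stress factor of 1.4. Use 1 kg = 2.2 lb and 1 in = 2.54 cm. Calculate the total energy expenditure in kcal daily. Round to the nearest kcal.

3581 kcal daily

Convert to metric: weight = 122 ÷ 2.2 = 55.4545 kg; height = (6×12 + 7) × 2.54 = 79 × 2.54 = 200.66 cm.
Mifflin-St Jeor (male): BMR = 10(55.4545) + 6.25(200.66) − 5(43) + 5 = 554.5455 + 1254.125 − 215 + 5 = 1598.6705 kcal/day.
TEE = BMR × activity factor = 1598.6705 × 1.6 = 2557.8727 kcal/day.
Apply stress factor: 2557.8727 × 1.4 = 3581.0218 kcal/day.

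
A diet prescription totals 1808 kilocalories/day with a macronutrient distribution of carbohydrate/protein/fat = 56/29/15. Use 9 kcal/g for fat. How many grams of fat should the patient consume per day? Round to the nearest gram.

30 g/day

Fat energy = 15% × 1808 = 271.2 kcal.
At 9 kcal/g: 271.2 ÷ 9 = 30.1333 g.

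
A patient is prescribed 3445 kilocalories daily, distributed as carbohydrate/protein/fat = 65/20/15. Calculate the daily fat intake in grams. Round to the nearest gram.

Fat energy = 15% × 3445 = 516.75 kcal.
At 9 kcal/g: 516.75 ÷ 9 = 57.4167 g.

57 g/day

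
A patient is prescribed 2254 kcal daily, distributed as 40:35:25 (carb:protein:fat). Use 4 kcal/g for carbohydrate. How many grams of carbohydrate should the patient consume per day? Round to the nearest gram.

225 g/day

Carbohydrate energy = 40% × 2254 = 901.6 kcal.
At 4 kcal/g: 901.6 ÷ 4 = 225.4 g.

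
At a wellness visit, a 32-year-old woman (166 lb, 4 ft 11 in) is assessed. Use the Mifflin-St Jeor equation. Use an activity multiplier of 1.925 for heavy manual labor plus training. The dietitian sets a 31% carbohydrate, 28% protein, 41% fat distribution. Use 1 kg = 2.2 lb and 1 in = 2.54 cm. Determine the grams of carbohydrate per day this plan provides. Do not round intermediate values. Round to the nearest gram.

Convert to metric: weight = 166 ÷ 2.2 = 75.4545 kg; height = (4×12 + 11) × 2.54 = 59 × 2.54 = 149.86 cm.
Mifflin-St Jeor (female): BMR = 10(75.4545) + 6.25(149.86) − 5(32) − 161 = 754.5455 + 936.625 − 160 − 161 = 1370.1705 kcal/day.
TEE = 1370.1705 × 1.925 = 2637.5781 kcal/day.
Carbohydrate energy = 31% × 2637.5781 = 817.6492 kcal.
Carbohydrate = 817.6492 ÷ 4 kcal/g = 204.4123 g.

204 g/day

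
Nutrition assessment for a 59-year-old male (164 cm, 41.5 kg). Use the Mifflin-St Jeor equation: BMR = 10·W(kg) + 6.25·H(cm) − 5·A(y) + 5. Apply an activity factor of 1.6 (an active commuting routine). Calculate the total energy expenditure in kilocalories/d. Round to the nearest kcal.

1840 kilocalories/d

Mifflin-St Jeor (male): BMR = 10(41.5) + 6.25(164) − 5(59) + 5 = 415 + 1025 − 295 + 5 = 1150 kcal/day.
TEE = BMR × activity factor = 1150 × 1.6 = 1840 kcal/day.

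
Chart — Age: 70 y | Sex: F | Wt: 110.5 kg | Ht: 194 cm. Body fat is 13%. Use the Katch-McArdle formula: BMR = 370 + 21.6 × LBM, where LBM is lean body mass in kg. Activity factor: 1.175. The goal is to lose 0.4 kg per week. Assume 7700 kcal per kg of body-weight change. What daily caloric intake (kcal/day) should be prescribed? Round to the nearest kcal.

LBM = 110.5 × (1 − 0.13) = 96.135 kg. Katch-McArdle: BMR = 370 + 21.6 × 96.135 = 2446.516 kcal/day.
TEE = 2446.516 × 1.175 = 2874.6563 kcal/day.
Required daily deficit = 0.4 × 7700 ÷ 7 = 440 kcal/day.
Target intake = 2874.6563 − 440 = 2434.6563 kcal/day.

2435 kcal/day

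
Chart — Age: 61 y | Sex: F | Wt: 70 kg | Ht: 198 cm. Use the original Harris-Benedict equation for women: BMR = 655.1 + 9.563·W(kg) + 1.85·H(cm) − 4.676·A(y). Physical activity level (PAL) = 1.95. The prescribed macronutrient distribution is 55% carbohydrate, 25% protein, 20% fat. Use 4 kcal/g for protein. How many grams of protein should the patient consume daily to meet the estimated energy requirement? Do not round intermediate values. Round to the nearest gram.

Harris-Benedict: BMR = 655.1 + 9.563(70) + 1.85(198) − 4.676(61) = 1405.574 kcal/day.
TEE = 1405.574 × 1.95 = 2740.8693 kcal/day.
Protein energy = 25% × 2740.8693 = 685.2173 kcal.
Protein = 685.2173 ÷ 4 kcal/g = 171.3043 g.

171 g/day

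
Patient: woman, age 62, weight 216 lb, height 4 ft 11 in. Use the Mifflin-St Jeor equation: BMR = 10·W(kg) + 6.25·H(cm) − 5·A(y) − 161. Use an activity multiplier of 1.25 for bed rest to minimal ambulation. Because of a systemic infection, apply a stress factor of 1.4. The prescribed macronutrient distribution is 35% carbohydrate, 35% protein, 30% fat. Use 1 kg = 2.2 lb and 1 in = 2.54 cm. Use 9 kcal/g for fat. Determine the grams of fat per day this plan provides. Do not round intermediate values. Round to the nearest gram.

Convert to metric: weight = 216 ÷ 2.2 = 98.1818 kg; height = (4×12 + 11) × 2.54 = 59 × 2.54 = 149.86 cm.
Mifflin-St Jeor (female): BMR = 10(98.1818) + 6.25(149.86) − 5(62) − 161 = 981.8182 + 936.625 − 310 − 161 = 1447.4432 kcal/day.
TEE = 1447.4432 × 1.25 = 1809.304 kcal/day.
With stress factor 1.4: 1809.304 × 1.4 = 2533.0256 kcal/day.
Fat energy = 30% × 2533.0256 = 759.9077 kcal.
Fat = 759.9077 ÷ 9 kcal/g = 84.4342 g.

84 g/day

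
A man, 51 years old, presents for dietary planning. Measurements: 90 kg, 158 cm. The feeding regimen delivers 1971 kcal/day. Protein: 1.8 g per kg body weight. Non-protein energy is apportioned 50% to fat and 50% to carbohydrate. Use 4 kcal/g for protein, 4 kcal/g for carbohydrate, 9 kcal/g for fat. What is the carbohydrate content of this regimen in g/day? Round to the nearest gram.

Protein = 1.8 × 90 = 162 g → 162 × 4 = 648 kcal.
Non-protein calories = 1971 − 648 = 1323 kcal.
Fat: 50% × 1323 = 661.5 kcal; carbohydrate: 661.5 kcal.
Carbohydrate: 661.5 kcal ÷ 4 kcal/g = 165.375 g.

165 g/day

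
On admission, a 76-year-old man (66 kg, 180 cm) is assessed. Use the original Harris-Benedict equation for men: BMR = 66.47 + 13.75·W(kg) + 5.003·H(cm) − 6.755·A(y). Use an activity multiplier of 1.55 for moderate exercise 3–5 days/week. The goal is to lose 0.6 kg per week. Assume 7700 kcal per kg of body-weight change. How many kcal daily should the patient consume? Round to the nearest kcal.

1450 kcal daily

Harris-Benedict: BMR = 66.47 + 13.75(66) + 5.003(180) − 6.755(76) = 1361.13 kcal/day.
TEE = 1361.13 × 1.55 = 2109.7515 kcal/day.
Required daily deficit = 0.6 × 7700 ÷ 7 = 660 kcal/day.
Target intake = 2109.7515 − 660 = 1449.7515 kcal/day.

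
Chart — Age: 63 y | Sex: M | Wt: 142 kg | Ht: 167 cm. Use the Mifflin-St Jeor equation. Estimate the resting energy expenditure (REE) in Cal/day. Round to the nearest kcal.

Mifflin-St Jeor (male): BMR = 10(142) + 6.25(167) − 5(63) + 5 = 1420 + 1043.75 − 315 + 5 = 2153.75 kcal/day.

2154 Cal/day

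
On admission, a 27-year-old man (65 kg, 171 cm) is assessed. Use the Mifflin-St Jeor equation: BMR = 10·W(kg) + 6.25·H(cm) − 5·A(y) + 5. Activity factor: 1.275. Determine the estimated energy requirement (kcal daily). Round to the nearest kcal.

2026 kcal daily

Mifflin-St Jeor (male): BMR = 10(65) + 6.25(171) − 5(27) + 5 = 650 + 1068.75 − 135 + 5 = 1588.75 kcal/day.
TEE = BMR × activity factor = 1588.75 × 1.275 = 2025.6563 kcal/day.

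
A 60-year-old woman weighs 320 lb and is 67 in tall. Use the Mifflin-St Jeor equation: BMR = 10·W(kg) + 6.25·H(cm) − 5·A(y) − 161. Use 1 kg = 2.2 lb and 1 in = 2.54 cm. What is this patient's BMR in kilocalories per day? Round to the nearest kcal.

Convert to metric: weight = 320 ÷ 2.2 = 145.4545 kg; height = 67 × 2.54 = 170.18 cm.
Mifflin-St Jeor (female): BMR = 10(145.4545) + 6.25(170.18) − 5(60) − 161 = 1454.5455 + 1063.625 − 300 − 161 = 2057.1705 kcal/day.

2057 kilocalories per day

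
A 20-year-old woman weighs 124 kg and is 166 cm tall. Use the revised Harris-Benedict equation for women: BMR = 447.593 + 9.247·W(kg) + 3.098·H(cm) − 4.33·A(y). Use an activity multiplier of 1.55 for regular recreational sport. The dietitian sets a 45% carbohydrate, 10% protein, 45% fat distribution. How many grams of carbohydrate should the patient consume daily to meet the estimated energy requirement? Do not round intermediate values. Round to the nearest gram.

Harris-Benedict: BMR = 447.593 + 9.247(124) + 3.098(166) − 4.33(20) = 2021.889 kcal/day.
TEE = 2021.889 × 1.55 = 3133.928 kcal/day.
Carbohydrate energy = 45% × 3133.928 = 1410.2676 kcal.
Carbohydrate = 1410.2676 ÷ 4 kcal/g = 352.5669 g.

353 g/day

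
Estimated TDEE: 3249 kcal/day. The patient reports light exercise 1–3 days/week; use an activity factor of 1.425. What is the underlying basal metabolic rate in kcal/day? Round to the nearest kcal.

2280 kcal/day

BMR = TEE ÷ activity factor = 3249 ÷ 1.425 = 2280 kcal/day.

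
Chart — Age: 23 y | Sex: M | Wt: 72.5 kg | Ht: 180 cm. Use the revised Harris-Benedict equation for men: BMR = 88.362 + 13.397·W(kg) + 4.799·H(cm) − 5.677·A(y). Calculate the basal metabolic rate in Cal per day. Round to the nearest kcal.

Harris-Benedict: BMR = 88.362 + 13.397(72.5) + 4.799(180) − 5.677(23) = 1792.8935 kcal/day.

1793 Cal per day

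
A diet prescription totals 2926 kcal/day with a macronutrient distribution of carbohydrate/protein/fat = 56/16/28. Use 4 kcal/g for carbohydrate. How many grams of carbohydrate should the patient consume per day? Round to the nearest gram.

Carbohydrate energy = 56% × 2926 = 1638.56 kcal.
At 4 kcal/g: 1638.56 ÷ 4 = 409.64 g.

410 g/day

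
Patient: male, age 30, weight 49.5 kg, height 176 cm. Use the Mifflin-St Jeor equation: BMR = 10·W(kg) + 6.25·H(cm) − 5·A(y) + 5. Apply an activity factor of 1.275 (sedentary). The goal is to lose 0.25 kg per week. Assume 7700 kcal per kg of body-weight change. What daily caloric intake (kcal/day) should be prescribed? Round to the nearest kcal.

1574 kcal/day

Mifflin-St Jeor (male): BMR = 10(49.5) + 6.25(176) − 5(30) + 5 = 495 + 1100 − 150 + 5 = 1450 kcal/day.
TEE = 1450 × 1.275 = 1848.75 kcal/day.
Required daily deficit = 0.25 × 7700 ÷ 7 = 275 kcal/day.
Target intake = 1848.75 − 275 = 1573.75 kcal/day.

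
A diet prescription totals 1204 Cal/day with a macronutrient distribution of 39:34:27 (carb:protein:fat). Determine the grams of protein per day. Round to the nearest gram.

Protein energy = 34% × 1204 = 409.36 kcal.
At 4 kcal/g: 409.36 ÷ 4 = 102.34 g.

102 g/day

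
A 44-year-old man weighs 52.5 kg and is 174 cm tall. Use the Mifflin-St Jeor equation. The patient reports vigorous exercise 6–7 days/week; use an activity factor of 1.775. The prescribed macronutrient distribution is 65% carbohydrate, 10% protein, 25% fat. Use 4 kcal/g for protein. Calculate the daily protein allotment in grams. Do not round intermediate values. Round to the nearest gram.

62 g/day

Mifflin-St Jeor (male): BMR = 10(52.5) + 6.25(174) − 5(44) + 5 = 525 + 1087.5 − 220 + 5 = 1397.5 kcal/day.
TEE = 1397.5 × 1.775 = 2480.5625 kcal/day.
Protein energy = 10% × 2480.5625 = 248.0563 kcal.
Protein = 248.0563 ÷ 4 kcal/g = 62.0141 g.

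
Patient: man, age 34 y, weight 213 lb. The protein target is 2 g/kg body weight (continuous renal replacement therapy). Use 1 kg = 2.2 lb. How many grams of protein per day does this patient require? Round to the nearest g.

Weight in kg = 213 ÷ 2.2 = 96.8182 kg.
Protein = 2 g/kg × 96.8182 kg = 193.6364 g/day.

194 g/day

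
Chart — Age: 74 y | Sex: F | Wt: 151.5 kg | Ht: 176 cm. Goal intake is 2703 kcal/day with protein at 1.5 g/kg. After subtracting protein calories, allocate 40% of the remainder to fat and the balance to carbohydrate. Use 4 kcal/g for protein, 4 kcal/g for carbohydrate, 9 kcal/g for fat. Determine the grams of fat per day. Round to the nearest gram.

80 g/day

Protein = 1.5 × 151.5 = 227.25 g → 227.25 × 4 = 909 kcal.
Non-protein calories = 2703 − 909 = 1794 kcal.
Fat: 40% × 1794 = 717.6 kcal; carbohydrate: 1076.4 kcal.
Fat: 717.6 kcal ÷ 9 kcal/g = 79.7333 g.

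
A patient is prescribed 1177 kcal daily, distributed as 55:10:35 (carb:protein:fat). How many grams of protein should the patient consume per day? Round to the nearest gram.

Protein energy = 10% × 1177 = 117.7 kcal.
At 4 kcal/g: 117.7 ÷ 4 = 29.425 g.

29 g/day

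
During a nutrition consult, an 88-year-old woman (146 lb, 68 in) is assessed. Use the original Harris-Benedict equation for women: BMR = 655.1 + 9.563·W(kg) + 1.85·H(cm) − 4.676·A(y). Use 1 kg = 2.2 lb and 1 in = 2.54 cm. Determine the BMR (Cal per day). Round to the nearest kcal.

1198 Cal per day

Convert to metric: weight = 146 ÷ 2.2 = 66.3636 kg; height = 68 × 2.54 = 172.72 cm.
Harris-Benedict: BMR = 655.1 + 9.563(66.3636) + 1.85(172.72) − 4.676(88) = 1197.7795 kcal/day.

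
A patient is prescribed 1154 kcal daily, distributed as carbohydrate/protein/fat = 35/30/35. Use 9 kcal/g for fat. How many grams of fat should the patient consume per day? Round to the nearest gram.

45 g/day

Fat energy = 35% × 1154 = 403.9 kcal.
At 9 kcal/g: 403.9 ÷ 9 = 44.8778 g.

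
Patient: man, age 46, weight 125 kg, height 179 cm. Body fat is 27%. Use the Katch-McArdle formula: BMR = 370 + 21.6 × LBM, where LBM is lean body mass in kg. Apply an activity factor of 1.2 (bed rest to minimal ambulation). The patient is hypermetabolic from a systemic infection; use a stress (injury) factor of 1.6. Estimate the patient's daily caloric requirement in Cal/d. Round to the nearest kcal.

LBM = 125 × (1 − 0.27) = 91.25 kg. Katch-McArdle: BMR = 370 + 21.6 × 91.25 = 2341 kcal/day.
TEE = BMR × activity factor = 2341 × 1.2 = 2809.2 kcal/day.
Apply stress factor: 2809.2 × 1.6 = 4494.72 kcal/day.

4495 Cal/d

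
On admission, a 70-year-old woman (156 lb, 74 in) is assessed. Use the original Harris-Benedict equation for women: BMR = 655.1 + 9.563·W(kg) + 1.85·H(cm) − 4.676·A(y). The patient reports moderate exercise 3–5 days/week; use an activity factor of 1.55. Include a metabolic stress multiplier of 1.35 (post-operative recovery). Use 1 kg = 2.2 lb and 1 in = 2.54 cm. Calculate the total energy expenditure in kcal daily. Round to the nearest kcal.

Convert to metric: weight = 156 ÷ 2.2 = 70.9091 kg; height = 74 × 2.54 = 187.96 cm.
Harris-Benedict: BMR = 655.1 + 9.563(70.9091) + 1.85(187.96) − 4.676(70) = 1353.6096 kcal/day.
TEE = BMR × activity factor = 1353.6096 × 1.55 = 2098.0949 kcal/day.
Apply stress factor: 2098.0949 × 1.35 = 2832.4282 kcal/day.

2832 kcal daily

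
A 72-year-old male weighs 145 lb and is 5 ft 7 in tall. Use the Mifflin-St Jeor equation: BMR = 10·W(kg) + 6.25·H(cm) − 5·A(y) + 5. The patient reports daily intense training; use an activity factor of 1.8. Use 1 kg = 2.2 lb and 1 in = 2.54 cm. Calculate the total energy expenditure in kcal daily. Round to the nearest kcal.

2462 kcal daily

Convert to metric: weight = 145 ÷ 2.2 = 65.9091 kg; height = (5×12 + 7) × 2.54 = 67 × 2.54 = 170.18 cm.
Mifflin-St Jeor (male): BMR = 10(65.9091) + 6.25(170.18) − 5(72) + 5 = 659.0909 + 1063.625 − 360 + 5 = 1367.7159 kcal/day.
TEE = BMR × activity factor = 1367.7159 × 1.8 = 2461.8886 kcal/day.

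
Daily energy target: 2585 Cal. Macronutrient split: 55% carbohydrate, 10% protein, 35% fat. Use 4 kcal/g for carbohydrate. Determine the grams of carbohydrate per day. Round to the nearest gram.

355 g/day

Carbohydrate energy = 55% × 2585 = 1421.75 kcal.
At 4 kcal/g: 1421.75 ÷ 4 = 355.4375 g.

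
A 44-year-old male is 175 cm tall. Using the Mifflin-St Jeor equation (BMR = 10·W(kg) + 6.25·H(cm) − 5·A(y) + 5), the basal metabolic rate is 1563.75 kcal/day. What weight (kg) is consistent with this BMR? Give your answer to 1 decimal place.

1563.75 = 10·W + 6.25(175) − 5(44) + 5
10·W = 1563.75 − 878.75 = 685, so W = 68.5 kg.

68.5 kg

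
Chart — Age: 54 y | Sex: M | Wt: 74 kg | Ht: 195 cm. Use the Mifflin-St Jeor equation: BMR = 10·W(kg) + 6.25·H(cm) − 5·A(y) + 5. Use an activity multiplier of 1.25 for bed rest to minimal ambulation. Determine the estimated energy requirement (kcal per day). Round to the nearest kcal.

2117 kcal per day

Mifflin-St Jeor (male): BMR = 10(74) + 6.25(195) − 5(54) + 5 = 740 + 1218.75 − 270 + 5 = 1693.75 kcal/day.
TEE = BMR × activity factor = 1693.75 × 1.25 = 2117.1875 kcal/day.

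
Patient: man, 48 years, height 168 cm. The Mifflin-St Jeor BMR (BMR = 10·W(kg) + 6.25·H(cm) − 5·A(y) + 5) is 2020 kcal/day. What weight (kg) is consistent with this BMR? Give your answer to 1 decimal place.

2020 = 10·W + 6.25(168) − 5(48) + 5
10·W = 2020 − 815 = 1205, so W = 120.5 kg.

120.5 kg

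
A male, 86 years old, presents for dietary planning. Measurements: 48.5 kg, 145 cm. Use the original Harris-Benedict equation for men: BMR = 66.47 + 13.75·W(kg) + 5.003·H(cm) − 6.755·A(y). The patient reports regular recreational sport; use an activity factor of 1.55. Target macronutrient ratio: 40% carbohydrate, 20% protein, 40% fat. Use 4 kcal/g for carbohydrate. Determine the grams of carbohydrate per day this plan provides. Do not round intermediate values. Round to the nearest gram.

136 g/day

Harris-Benedict: BMR = 66.47 + 13.75(48.5) + 5.003(145) − 6.755(86) = 877.85 kcal/day.
TEE = 877.85 × 1.55 = 1360.6675 kcal/day.
Carbohydrate energy = 40% × 1360.6675 = 544.267 kcal.
Carbohydrate = 544.267 ÷ 4 kcal/g = 136.0668 g.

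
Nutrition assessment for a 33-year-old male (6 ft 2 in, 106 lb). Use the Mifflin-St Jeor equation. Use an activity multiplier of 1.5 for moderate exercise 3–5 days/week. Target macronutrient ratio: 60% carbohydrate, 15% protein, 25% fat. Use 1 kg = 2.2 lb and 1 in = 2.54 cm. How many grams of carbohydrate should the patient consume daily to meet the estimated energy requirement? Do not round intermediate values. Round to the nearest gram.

Convert to metric: weight = 106 ÷ 2.2 = 48.1818 kg; height = (6×12 + 2) × 2.54 = 74 × 2.54 = 187.96 cm.
Mifflin-St Jeor (male): BMR = 10(48.1818) + 6.25(187.96) − 5(33) + 5 = 481.8182 + 1174.75 − 165 + 5 = 1496.5682 kcal/day.
TEE = 1496.5682 × 1.5 = 2244.8523 kcal/day.
Carbohydrate energy = 60% × 2244.8523 = 1346.9114 kcal.
Carbohydrate = 1346.9114 ÷ 4 kcal/g = 336.7278 g.

337 g/day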